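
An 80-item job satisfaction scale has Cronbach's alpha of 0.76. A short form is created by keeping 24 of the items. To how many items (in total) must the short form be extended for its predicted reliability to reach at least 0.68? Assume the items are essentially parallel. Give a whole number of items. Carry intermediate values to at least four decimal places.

First, r for the 24-item form: n = 24/80 = 0.3000, so r_24 = 0.3000·0.76/(1 + (0.3000 − 1)·0.76) = 0.4872
Then solve for n' with r_old = 0.4872, r_target = 0.68: n' = 0.68(1 − 0.4872)/[0.4872(1 − 0.68)] = 2.2367
Total items = 2.2367 × 24 = 53.68, rounded up to 54.

54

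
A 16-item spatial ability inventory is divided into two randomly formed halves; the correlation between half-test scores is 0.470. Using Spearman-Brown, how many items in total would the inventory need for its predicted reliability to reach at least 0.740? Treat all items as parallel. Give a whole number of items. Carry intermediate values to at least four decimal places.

r_full = 2(0.470)/(1 + 0.470) = 0.6395
n = r_tgt(1 − r_full) / [r_full(1 − r_tgt)] = 0.740 × 0.3605 / (0.6395 × 0.260) ≈ 1.6044
Required items = 1.6044 × 16 = 25.67, so 26 items.

26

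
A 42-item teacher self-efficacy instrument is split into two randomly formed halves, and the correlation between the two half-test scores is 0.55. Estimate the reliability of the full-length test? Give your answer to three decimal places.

Apply the Spearman-Brown correction with n = 2:
r_full = 2(0.55) / (1 + 0.55)
       = 1.1000 / 1.5500 = 0.7097

0.710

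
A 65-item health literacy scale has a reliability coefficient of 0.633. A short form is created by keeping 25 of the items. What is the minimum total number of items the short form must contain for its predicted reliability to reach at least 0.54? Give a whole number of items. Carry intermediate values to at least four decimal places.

45

Short-form reliability: n = 25/65 = 0.3846; r_25 = n·r/(1+(n−1)r) ≈ 0.3988
Then solve for n' with r_old = 0.3988, r_target = 0.54: n' = 0.54(1 − 0.3988)/[0.3988(1 − 0.54)] = 1.7697
Items = 1.7697 × 25 ≈ 44.24 → 45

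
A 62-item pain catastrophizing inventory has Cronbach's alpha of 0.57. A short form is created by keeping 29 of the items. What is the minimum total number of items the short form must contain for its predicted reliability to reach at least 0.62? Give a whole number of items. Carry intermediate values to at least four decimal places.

77

Short-form reliability: n = 29/62 = 0.4677; r_29 = n·r/(1+(n−1)r) ≈ 0.3827
Length factor from the short form to reach 0.62: n' = 0.62(1 − 0.3827) / [0.3827(1 − 0.62)] ≈ 2.6318
Total items = 2.6318 × 29 = 76.32, rounded up to 77.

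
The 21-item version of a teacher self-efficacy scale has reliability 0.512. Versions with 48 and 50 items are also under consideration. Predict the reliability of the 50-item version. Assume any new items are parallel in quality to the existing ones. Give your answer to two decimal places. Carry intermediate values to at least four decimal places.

0.71

The 48-item form is not needed; work directly from the 21-item form with n = 50/21 = 2.3810.
r_{50} = n·r / (1 + (n − 1)·r) = 1.2191 / 1.7071 ≈ 0.7141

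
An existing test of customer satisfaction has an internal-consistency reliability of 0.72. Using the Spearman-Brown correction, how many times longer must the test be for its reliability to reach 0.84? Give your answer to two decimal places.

2.04

Spearman-Brown solved for the length factor n:
n = r*(1 − r) / [ r (1 − r*) ]
n = 0.84(1 − 0.72) / [0.72(1 − 0.84)]
  = 0.2352 / 0.1152 = 2.0417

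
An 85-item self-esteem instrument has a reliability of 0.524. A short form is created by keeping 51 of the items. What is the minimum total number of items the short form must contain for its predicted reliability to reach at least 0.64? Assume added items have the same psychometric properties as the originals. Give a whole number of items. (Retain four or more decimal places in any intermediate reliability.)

Short-form reliability: n = 51/85 = 0.6000; r_51 = n·r/(1+(n−1)r) ≈ 0.3978
Then solve for n' with r_old = 0.3978, r_target = 0.64: n' = 0.64(1 − 0.3978)/[0.3978(1 − 0.64)] = 2.6912
Total items = 2.6912 × 51 = 137.25, rounded up to 138.

138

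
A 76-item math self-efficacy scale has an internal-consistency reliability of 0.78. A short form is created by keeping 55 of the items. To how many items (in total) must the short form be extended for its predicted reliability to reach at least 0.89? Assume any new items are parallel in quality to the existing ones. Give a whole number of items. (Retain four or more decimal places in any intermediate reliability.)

First, r for the 55-item form: n = 55/76 = 0.7237, so r_55 = 0.7237·0.78/(1 + (0.7237 − 1)·0.78) = 0.7196
Then solve for n' with r_old = 0.7196, r_target = 0.89: n' = 0.89(1 − 0.7196)/[0.7196(1 − 0.89)] = 3.1527
Total items = 3.1527 × 55 = 173.40, rounded up to 174.

174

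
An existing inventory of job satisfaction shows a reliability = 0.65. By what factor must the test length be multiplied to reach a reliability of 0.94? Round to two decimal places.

8.44

Rearranging the Spearman-Brown formula for n,
n = r_target (1 − r_old) / [ r_old (1 − r_target) ]
n = [0.94 × 0.35] / [0.65 × 0.06]
n = 0.3290 / 0.0390 ≈ 8.4359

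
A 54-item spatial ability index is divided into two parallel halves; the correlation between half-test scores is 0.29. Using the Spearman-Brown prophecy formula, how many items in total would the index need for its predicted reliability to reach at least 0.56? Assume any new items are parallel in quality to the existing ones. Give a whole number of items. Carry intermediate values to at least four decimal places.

Corrected full-test reliability: r_full = 2 × 0.29 / (1 + 0.29) ≈ 0.4496
Solve Spearman-Brown for n: n = 0.56(1 − 0.4496) / [0.4496(1 − 0.56)] = 1.5581
Items = 1.5581 × 54 ≈ 84.14 → 85

85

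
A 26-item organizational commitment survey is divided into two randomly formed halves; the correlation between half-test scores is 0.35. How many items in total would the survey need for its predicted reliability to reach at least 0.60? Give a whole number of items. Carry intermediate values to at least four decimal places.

Corrected full-test reliability: r_full = 2 × 0.35 / (1 + 0.35) ≈ 0.5185
Solve Spearman-Brown for n: n = 0.60(1 − 0.5185) / [0.5185(1 − 0.60)] = 1.3930
Required items = 1.3930 × 26 = 36.22, so 37 items.

37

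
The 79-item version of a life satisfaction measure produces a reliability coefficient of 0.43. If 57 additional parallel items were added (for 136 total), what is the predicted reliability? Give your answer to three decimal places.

The new length is 136/79 = 1.7215 times the old.
r_new = (1.7215 × 0.43) / (1 + (1.7215 − 1) × 0.43)
r_new = 0.7402 / 1.3102 ≈ 0.5650

0.565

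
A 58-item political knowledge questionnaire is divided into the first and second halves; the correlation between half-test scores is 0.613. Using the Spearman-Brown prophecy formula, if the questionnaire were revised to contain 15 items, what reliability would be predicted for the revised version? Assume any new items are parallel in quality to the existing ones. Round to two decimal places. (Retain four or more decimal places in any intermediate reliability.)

0.45

First correct the split-half correlation to full-test reliability: r_full = 2 × 0.613 / (1 + 0.613) ≈ 0.7601
Length factor from 58 to 15 items: n = 15/58 = 0.2586
r_new = n·r_full / (1 + (n − 1)·r_full) = 0.1966 / 0.4365 ≈ 0.4504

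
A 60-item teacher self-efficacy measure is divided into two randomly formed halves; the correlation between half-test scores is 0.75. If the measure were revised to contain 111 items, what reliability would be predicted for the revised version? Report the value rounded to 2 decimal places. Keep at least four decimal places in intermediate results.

0.92

Full-test reliability from the split-half r: r_full = 2(0.75)/(1 + 0.75) = 0.8571
Length factor from 60 to 111 items: n = 111/60 = 1.8500
r_new = n·r_full / (1 + (n − 1)·r_full) = 1.5856 / 1.7285 ≈ 0.9173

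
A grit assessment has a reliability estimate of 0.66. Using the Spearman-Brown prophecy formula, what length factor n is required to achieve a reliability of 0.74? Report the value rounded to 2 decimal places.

n = [0.74 × 0.34] / [0.66 × 0.26]
  = 0.2516 / 0.1716 = 1.4662

1.47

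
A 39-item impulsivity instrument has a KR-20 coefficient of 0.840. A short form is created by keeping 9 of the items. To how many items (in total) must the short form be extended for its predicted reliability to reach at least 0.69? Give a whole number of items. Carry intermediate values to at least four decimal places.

First, r for the 9-item form: n = 9/39 = 0.2308, so r_9 = 0.2308·0.840/(1 + (0.2308 − 1)·0.840) = 0.5479
Then solve for n' with r_old = 0.5479, r_target = 0.69: n' = 0.69(1 − 0.5479)/[0.5479(1 − 0.69)] = 1.8366
Items = 1.8366 × 9 ≈ 16.53 → 17

17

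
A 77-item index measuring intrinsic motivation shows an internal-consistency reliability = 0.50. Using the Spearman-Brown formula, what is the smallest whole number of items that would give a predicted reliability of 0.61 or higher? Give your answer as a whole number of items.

121

n = 0.61 × (1 − 0.50) / [ 0.50 × (1 − 0.61) ]
  = 0.3050 / 0.1950 = 1.5641
So the test needs 1.5641 × 77 ≈ 120.44 items; rounding up, 121.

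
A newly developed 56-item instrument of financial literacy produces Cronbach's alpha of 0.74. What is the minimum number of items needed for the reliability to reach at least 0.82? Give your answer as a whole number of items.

90

n = 0.82 × (1 − 0.74) / [ 0.74 × (1 − 0.82) ]
n = 0.2132 / 0.1332 ≈ 1.6006
1.6006 × 56 = 89.63 → 90 items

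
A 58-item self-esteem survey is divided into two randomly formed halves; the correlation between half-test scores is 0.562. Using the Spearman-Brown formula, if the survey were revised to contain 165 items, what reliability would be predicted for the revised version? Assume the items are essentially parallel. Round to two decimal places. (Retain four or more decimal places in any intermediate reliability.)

0.88

Spearman-Brown correction (n = 2): r_full = 2·0.562/(1 + 0.562) = 0.7196
Then adjust to 165 items: n = 165/58 = 2.8448
r_new = n·r_full / (1 + (n − 1)·r_full) = 2.0471 / 2.3275 ≈ 0.8795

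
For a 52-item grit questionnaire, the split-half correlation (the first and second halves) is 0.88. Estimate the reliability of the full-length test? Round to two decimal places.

0.94

The full test is twice the length of either half (n = 2).
r_full = 2(0.88) / (1 + 0.88)
       = 1.7600 / 1.8800 = 0.9362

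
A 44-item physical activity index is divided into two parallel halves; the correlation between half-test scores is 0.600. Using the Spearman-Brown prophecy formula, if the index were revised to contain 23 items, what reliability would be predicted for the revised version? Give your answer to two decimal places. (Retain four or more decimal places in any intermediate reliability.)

0.61

First correct the split-half correlation to full-test reliability: r_full = 2 × 0.600 / (1 + 0.600) ≈ 0.7500
Then adjust to 23 items: n = 23/44 = 0.5227
r_new = n·r_full / (1 + (n − 1)·r_full) = 0.3920 / 0.6420 ≈ 0.6106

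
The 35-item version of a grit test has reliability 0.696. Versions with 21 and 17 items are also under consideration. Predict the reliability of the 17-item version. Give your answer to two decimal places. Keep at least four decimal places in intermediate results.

0.53

Only the ratio of lengths matters: n = 17/35 = 0.4857
r_{17} = n·r / (1 + (n − 1)·r) = 0.3380 / 0.6420 ≈ 0.5265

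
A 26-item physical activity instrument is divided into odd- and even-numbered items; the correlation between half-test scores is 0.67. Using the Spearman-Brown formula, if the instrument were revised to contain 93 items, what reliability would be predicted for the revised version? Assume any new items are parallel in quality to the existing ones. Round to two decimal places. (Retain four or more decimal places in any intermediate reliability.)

Spearman-Brown correction (n = 2): r_full = 2·0.67/(1 + 0.67) = 0.8024
Length factor from 26 to 93 items: n = 93/26 = 3.5769
r_new = n·r_full / (1 + (n − 1)·r_full) = 2.8701 / 3.0677 ≈ 0.9356

0.94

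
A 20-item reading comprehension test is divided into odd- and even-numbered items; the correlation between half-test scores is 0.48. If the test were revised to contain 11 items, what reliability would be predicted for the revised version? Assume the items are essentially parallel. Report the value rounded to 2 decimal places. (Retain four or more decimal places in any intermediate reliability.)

Spearman-Brown correction (n = 2): r_full = 2·0.48/(1 + 0.48) = 0.6486
Then adjust to 11 items: n = 11/20 = 0.5500
r_new = n·r_full / (1 + (n − 1)·r_full) = 0.3567 / 0.7081 ≈ 0.5037

0.50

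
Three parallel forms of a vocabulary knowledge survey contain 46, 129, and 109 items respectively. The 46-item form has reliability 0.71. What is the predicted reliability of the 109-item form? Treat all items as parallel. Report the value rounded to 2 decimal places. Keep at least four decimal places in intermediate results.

0.85

Only the ratio of lengths matters: n = 109/46 = 2.3696
r_{109} = n·r / (1 + (n − 1)·r) = 1.6824 / 1.9724 ≈ 0.8530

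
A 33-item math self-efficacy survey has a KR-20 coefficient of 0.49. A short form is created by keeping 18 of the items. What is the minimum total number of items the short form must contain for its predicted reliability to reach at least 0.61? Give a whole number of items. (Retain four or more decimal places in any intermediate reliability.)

54

First, r for the 18-item form: n = 18/33 = 0.5455, so r_18 = 0.5455·0.49/(1 + (0.5455 − 1)·0.49) = 0.3439
Then solve for n' with r_old = 0.3439, r_target = 0.61: n' = 0.61(1 − 0.3439)/[0.3439(1 − 0.61)] = 2.9840
Items = 2.9840 × 18 ≈ 53.71 → 54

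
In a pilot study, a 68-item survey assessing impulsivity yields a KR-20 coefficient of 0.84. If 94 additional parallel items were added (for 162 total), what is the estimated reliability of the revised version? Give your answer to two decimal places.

n = 162/68 = 2.3824
Apply the Spearman-Brown prophecy formula, r' = nr / [1 + (n − 1)r]:
r_new = (2.3824 × 0.84) / (1 + (2.3824 − 1) × 0.84)
r_new = 2.0012 / 2.1612 ≈ 0.9260

0.93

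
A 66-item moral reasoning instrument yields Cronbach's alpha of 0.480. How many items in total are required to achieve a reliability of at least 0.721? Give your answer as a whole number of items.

Rearranging the Spearman-Brown formula for n,
n = r*(1 − r) / [ r (1 − r*) ]
n = [0.721 × 0.520] / [0.480 × 0.279]
  = 0.374920 / 0.133920 = 2.7996
So the test needs 2.7996 × 66 ≈ 184.77 items; rounding up, 185.

185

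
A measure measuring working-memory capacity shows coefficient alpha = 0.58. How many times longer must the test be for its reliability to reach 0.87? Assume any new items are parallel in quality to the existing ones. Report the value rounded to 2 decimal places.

Rearranging the Spearman-Brown formula for n,
n = r_target (1 − r_old) / [ r_old (1 − r_target) ]
n = 0.87 × (1 − 0.58) / [ 0.58 × (1 − 0.87) ]
n = 0.3654 / 0.0754 ≈ 4.8462

4.85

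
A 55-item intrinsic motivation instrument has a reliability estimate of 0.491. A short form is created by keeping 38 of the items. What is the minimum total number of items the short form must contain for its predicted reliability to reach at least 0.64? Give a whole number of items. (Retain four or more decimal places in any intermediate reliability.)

102

Short-form reliability: n = 38/55 = 0.6909; r_38 = n·r/(1+(n−1)r) ≈ 0.3999
Then solve for n' with r_old = 0.3999, r_target = 0.64: n' = 0.64(1 − 0.3999)/[0.3999(1 − 0.64)] = 2.6678
Items = 2.6678 × 38 ≈ 101.38 → 102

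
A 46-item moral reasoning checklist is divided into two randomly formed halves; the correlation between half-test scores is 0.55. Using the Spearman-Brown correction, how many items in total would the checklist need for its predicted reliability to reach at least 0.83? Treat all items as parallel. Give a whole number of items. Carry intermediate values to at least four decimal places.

92

Corrected full-test reliability: r_full = 2 × 0.55 / (1 + 0.55) ≈ 0.7097
n = r_tgt(1 − r_full) / [r_full(1 − r_tgt)] = 0.83 × 0.2903 / (0.7097 × 0.17) ≈ 1.9971
Items = 1.9971 × 46 ≈ 91.87 → 92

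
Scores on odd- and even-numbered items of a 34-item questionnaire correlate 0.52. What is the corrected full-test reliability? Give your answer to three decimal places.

0.684

Apply the Spearman-Brown correction with n = 2:
r_full = 2(0.52) / (1 + 0.52)
r_full = 1.0400 / 1.5200 ≈ 0.6842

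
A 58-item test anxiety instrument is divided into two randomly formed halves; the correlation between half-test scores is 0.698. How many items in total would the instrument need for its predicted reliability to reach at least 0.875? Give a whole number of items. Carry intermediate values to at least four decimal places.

Corrected full-test reliability: r_full = 2 × 0.698 / (1 + 0.698) ≈ 0.8221
n = r_tgt(1 − r_full) / [r_full(1 − r_tgt)] = 0.875 × 0.1779 / (0.8221 × 0.125) ≈ 1.5148
Items = 1.5148 × 58 ≈ 87.86 → 88

88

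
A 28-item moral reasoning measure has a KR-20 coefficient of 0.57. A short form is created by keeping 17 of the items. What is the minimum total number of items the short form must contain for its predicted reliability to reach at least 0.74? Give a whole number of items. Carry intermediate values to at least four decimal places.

First, r for the 17-item form: n = 17/28 = 0.6071, so r_17 = 0.6071·0.57/(1 + (0.6071 − 1)·0.57) = 0.4459
Length factor from the short form to reach 0.74: n' = 0.74(1 − 0.4459) / [0.4459(1 − 0.74)] ≈ 3.5368
Items = 3.5368 × 17 ≈ 60.13 → 61

61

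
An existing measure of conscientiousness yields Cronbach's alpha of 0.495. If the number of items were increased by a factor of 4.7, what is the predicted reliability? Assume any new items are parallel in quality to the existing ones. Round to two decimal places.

0.82

r_new = (4.7 × 0.495) / (1 + (4.7 − 1) × 0.495)
     = 2.3265 / 2.8315 = 0.8216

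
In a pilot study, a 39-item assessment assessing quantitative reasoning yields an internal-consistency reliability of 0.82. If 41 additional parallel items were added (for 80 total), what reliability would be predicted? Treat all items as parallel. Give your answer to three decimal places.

Length ratio n = 80/39 = 2.0513
r_new = 2.0513·0.82 / [1 + (2.0513 − 1)·0.82]
r_new = 1.6821 / 1.8621 ≈ 0.9033

0.903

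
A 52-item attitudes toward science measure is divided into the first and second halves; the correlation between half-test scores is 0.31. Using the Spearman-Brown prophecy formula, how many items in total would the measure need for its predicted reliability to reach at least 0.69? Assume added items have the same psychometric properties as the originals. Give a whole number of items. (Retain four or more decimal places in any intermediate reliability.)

129

Corrected full-test reliability: r_full = 2 × 0.31 / (1 + 0.31) ≈ 0.4733
Solve Spearman-Brown for n: n = 0.69(1 − 0.4733) / [0.4733(1 − 0.69)] = 2.4769
Items = 2.4769 × 52 ≈ 128.80 → 129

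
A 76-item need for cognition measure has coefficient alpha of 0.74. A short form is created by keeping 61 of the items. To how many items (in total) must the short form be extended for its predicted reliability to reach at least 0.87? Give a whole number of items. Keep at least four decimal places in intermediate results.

First, r for the 61-item form: n = 61/76 = 0.8026, so r_61 = 0.8026·0.74/(1 + (0.8026 − 1)·0.74) = 0.6955
Then solve for n' with r_old = 0.6955, r_target = 0.87: n' = 0.87(1 − 0.6955)/[0.6955(1 − 0.87)] = 2.9300
Items = 2.9300 × 61 ≈ 178.73 → 179

179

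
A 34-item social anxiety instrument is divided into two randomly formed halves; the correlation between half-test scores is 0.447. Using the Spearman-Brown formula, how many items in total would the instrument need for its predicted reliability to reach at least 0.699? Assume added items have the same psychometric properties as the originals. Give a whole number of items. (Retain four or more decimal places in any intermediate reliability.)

49

Corrected full-test reliability: r_full = 2 × 0.447 / (1 + 0.447) ≈ 0.6178
Solve Spearman-Brown for n: n = 0.699(1 − 0.6178) / [0.6178(1 − 0.699)] = 1.4367
Required items = 1.4367 × 34 = 48.85, so 49 items.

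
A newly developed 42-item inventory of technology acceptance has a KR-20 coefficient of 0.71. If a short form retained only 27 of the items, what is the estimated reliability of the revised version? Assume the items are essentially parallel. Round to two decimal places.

0.61

n = 27/42 = 0.6429
By Spearman-Brown, r_new = n r / (1 + (n − 1) r).
r_new = (0.6429 × 0.71) / (1 + (0.6429 − 1) × 0.71)
r_new = 0.4565 / 0.7465 ≈ 0.6115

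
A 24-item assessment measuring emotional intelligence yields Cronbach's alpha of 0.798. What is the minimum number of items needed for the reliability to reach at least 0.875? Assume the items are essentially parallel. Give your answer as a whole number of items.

n = 0.875 × (1 − 0.798) / [ 0.798 × (1 − 0.875) ]
  = 0.176750 / 0.099750 = 1.7719
Items needed = n × 24 = 1.7719 × 24 ≈ 42.53 → round up to 43

43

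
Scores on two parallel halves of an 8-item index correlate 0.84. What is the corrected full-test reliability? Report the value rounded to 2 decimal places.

Each half is half the length of the full test, so the full test is n = 2 times a half.
r_full = 2r_hh / (1 + r_hh) = 2 × 0.84 / (1 + 0.84)
r_full = 1.6800 / 1.8400 ≈ 0.9130

0.91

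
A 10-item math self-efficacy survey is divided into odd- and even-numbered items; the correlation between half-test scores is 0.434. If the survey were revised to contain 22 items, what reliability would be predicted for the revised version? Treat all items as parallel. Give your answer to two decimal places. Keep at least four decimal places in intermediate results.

0.77

First correct the split-half correlation to full-test reliability: r_full = 2 × 0.434 / (1 + 0.434) ≈ 0.6053
Then adjust to 22 items: n = 22/10 = 2.2000
r_new = n·r_full / (1 + (n − 1)·r_full) = 1.3317 / 1.7264 ≈ 0.7714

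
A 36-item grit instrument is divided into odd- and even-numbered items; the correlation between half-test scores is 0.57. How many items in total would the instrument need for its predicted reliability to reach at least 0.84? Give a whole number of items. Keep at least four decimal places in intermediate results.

72

Corrected full-test reliability: r_full = 2 × 0.57 / (1 + 0.57) ≈ 0.7261
n = r_tgt(1 − r_full) / [r_full(1 − r_tgt)] = 0.84 × 0.2739 / (0.7261 × 0.16) ≈ 1.9804
Required items = 1.9804 × 36 = 71.29, so 72 items.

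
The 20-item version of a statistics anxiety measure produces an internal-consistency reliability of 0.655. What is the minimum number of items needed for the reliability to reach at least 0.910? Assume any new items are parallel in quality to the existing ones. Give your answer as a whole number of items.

107

n = [0.910 × 0.345] / [0.655 × 0.090]
  = 0.313950 / 0.058950 = 5.3257
Items needed = n × 20 = 5.3257 × 20 ≈ 106.51 → round up to 107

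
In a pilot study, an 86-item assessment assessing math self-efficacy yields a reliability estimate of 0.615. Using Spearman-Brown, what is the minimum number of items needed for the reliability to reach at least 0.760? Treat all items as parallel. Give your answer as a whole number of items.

Invert Spearman-Brown to solve for n:
n = r*(1 − r) / [ r (1 − r*) ]
n = 0.760 × (1 − 0.615) / [ 0.615 × (1 − 0.760) ]
  = 0.292600 / 0.147600 = 1.9824
So the test needs 1.9824 × 86 ≈ 170.49 items; rounding up, 171.

171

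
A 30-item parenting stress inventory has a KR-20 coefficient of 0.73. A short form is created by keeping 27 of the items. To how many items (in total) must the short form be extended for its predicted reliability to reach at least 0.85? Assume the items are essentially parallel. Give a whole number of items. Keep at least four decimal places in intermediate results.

63

Short-form reliability: n = 27/30 = 0.9000; r_27 = n·r/(1+(n−1)r) ≈ 0.7087
Then solve for n' with r_old = 0.7087, r_target = 0.85: n' = 0.85(1 − 0.7087)/[0.7087(1 − 0.85)] = 2.3292
Total items = 2.3292 × 27 = 62.89, rounded up to 63.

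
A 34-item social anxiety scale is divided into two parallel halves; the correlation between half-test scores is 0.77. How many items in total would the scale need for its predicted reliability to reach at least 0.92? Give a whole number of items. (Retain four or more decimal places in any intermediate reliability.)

59

r_full = 2(0.77)/(1 + 0.77) = 0.8701
n = r_tgt(1 − r_full) / [r_full(1 − r_tgt)] = 0.92 × 0.1299 / (0.8701 × 0.08) ≈ 1.7169
Items = 1.7169 × 34 ≈ 58.37 → 59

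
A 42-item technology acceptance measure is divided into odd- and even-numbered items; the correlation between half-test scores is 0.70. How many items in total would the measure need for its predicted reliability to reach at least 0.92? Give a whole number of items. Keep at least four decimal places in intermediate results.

104

Corrected full-test reliability: r_full = 2 × 0.70 / (1 + 0.70) ≈ 0.8235
Solve Spearman-Brown for n: n = 0.92(1 − 0.8235) / [0.8235(1 − 0.92)] = 2.4648
Required items = 2.4648 × 42 = 103.52, so 104 items.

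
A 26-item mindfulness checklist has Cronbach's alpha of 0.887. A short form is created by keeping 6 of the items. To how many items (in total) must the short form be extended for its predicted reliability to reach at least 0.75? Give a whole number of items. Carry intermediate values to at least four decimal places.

10

First, r for the 6-item form: n = 6/26 = 0.2308, so r_6 = 0.2308·0.887/(1 + (0.2308 − 1)·0.887) = 0.6443
Length factor from the short form to reach 0.75: n' = 0.75(1 − 0.6443) / [0.6443(1 − 0.75)] ≈ 1.6562
Total items = 1.6562 × 6 = 9.94, rounded up to 10.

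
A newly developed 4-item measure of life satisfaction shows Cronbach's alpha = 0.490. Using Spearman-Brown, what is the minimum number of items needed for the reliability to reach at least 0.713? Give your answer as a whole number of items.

11

Spearman-Brown solved for the length factor n:
n = r_target (1 − r_old) / [ r_old (1 − r_target) ]
n = 0.713 × (1 − 0.490) / [ 0.490 × (1 − 0.713) ]
  = 0.363630 / 0.140630 = 2.5857
So the test needs 2.5857 × 4 ≈ 10.34 items; rounding up, 11.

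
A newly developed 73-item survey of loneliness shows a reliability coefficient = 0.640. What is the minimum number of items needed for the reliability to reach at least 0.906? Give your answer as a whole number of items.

396

n = 0.906(1 − 0.640) / [0.640(1 − 0.906)]
  = 0.326160 / 0.060160 = 5.4215
Items needed = n × 73 = 5.4215 × 73 ≈ 395.77 → round up to 396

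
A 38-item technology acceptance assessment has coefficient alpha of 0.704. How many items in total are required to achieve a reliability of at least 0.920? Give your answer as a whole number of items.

Spearman-Brown solved for the length factor n:
n = r*(1 − r) / [ r (1 − r*) ]
n = 0.920(1 − 0.704) / [0.704(1 − 0.920)]
n = 0.272320 / 0.056320 ≈ 4.8352
4.8352 × 38 = 183.74 → 184 items

184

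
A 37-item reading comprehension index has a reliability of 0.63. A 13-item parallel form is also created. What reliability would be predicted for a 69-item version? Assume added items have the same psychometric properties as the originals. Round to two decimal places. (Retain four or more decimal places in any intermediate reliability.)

The 13-item form is not needed; work directly from the 37-item form with n = 69/37 = 1.8649.
r_{69} = n·r / (1 + (n − 1)·r) = 1.1749 / 1.5449 ≈ 0.7605

0.76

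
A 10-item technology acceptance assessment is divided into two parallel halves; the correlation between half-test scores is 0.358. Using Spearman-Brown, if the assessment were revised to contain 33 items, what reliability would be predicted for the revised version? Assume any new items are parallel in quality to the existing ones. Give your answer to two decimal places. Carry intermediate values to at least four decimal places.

First correct the split-half correlation to full-test reliability: r_full = 2 × 0.358 / (1 + 0.358) ≈ 0.5272
Length factor from 10 to 33 items: n = 33/10 = 3.3000
r_new = n·r_full / (1 + (n − 1)·r_full) = 1.7398 / 2.2126 ≈ 0.7863

0.79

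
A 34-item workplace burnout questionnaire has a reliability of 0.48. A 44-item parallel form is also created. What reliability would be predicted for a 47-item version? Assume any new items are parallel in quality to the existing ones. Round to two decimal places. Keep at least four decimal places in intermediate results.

0.56

Only the ratio of lengths matters: n = 47/34 = 1.3824
r_{47} = n·r / (1 + (n − 1)·r) = 0.6636 / 1.1836 ≈ 0.5607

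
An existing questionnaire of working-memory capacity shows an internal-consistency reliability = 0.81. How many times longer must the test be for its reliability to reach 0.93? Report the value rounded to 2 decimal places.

3.12

Spearman-Brown solved for the length factor n:
n = r_target (1 − r_old) / [ r_old (1 − r_target) ]
n = [0.93 × 0.19] / [0.81 × 0.07]
  = 0.1767 / 0.0567 = 3.1164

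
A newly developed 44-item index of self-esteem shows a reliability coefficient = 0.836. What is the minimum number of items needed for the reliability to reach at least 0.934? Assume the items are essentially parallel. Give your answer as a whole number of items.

n = 0.934(1 − 0.836) / [0.836(1 − 0.934)]
n = 0.153176 / 0.055176 ≈ 2.7761
So the test needs 2.7761 × 44 ≈ 122.15 items; rounding up, 123.

123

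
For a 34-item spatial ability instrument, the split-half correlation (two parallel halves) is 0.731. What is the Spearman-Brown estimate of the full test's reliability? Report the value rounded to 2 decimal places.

Each half is half the length of the full test, so the full test is n = 2 times a half.
r_full = 2(0.731) / (1 + 0.731)
r_full = 1.4620 / 1.7310 ≈ 0.8446

0.84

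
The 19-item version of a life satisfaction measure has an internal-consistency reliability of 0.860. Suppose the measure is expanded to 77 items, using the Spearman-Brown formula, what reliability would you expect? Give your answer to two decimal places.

Length ratio n = 77/19 = 4.0526
Apply the Spearman-Brown prophecy formula, r' = nr / [1 + (n − 1)r]:
r_new = 4.0526·0.860 / [1 + (4.0526 − 1)·0.860]
     = 3.4852 / 3.6252 = 0.9614

0.96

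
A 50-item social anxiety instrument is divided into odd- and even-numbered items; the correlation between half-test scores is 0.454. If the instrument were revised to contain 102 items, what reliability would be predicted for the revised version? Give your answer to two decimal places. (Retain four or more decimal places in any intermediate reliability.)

0.77

Spearman-Brown correction (n = 2): r_full = 2·0.454/(1 + 0.454) = 0.6245
Then adjust to 102 items: n = 102/50 = 2.0400
r_new = n·r_full / (1 + (n − 1)·r_full) = 1.2740 / 1.6495 ≈ 0.7724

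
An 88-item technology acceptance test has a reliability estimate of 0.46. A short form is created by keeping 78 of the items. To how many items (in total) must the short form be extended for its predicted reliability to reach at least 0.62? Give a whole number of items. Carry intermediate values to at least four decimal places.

Short-form reliability: n = 78/88 = 0.8864; r_78 = n·r/(1+(n−1)r) ≈ 0.4302
Then solve for n' with r_old = 0.4302, r_target = 0.62: n' = 0.62(1 − 0.4302)/[0.4302(1 − 0.62)] = 2.1610
Items = 2.1610 × 78 ≈ 168.56 → 169

169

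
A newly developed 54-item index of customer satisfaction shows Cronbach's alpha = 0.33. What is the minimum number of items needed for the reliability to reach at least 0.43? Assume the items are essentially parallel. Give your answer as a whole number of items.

83

n = 0.43(1 − 0.33) / [0.33(1 − 0.43)]
  = 0.2881 / 0.1881 = 1.5316
1.5316 × 54 = 82.71 → 83 items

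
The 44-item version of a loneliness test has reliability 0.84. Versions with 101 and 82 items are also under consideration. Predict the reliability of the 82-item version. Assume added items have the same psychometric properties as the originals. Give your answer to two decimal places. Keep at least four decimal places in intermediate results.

0.91

The 101-item form is not needed; work directly from the 44-item form with n = 82/44 = 1.8636.
r_{82} = n·r / (1 + (n − 1)·r) = 1.5654 / 1.7254 ≈ 0.9073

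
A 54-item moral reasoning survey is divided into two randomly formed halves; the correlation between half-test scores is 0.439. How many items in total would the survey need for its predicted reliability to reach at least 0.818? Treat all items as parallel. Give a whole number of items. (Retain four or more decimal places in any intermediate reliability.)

Corrected full-test reliability: r_full = 2 × 0.439 / (1 + 0.439) ≈ 0.6101
n = r_tgt(1 − r_full) / [r_full(1 − r_tgt)] = 0.818 × 0.3899 / (0.6101 × 0.182) ≈ 2.8723
Items = 2.8723 × 54 ≈ 155.10 → 156

156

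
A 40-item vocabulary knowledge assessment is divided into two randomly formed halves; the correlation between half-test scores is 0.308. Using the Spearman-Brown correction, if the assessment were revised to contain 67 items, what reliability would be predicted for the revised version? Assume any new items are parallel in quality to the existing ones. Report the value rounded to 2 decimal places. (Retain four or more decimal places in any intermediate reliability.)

0.60

Spearman-Brown correction (n = 2): r_full = 2·0.308/(1 + 0.308) = 0.4709
Then adjust to 67 items: n = 67/40 = 1.6750
r_new = n·r_full / (1 + (n − 1)·r_full) = 0.7888 / 1.3179 ≈ 0.5985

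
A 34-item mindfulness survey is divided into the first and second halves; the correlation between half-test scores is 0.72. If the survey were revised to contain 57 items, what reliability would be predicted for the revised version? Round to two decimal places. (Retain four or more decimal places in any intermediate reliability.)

Spearman-Brown correction (n = 2): r_full = 2·0.72/(1 + 0.72) = 0.8372
Length factor from 34 to 57 items: n = 57/34 = 1.6765
r_new = n·r_full / (1 + (n − 1)·r_full) = 1.4036 / 1.5664 ≈ 0.8961

0.90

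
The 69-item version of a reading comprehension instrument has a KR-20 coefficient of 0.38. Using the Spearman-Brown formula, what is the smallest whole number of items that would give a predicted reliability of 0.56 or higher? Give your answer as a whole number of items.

144

Invert Spearman-Brown to solve for n:
n = r_target (1 − r_old) / [ r_old (1 − r_target) ]
n = 0.56(1 − 0.38) / [0.38(1 − 0.56)]
  = 0.3472 / 0.1672 = 2.0766
So the test needs 2.0766 × 69 ≈ 143.29 items; rounding up, 144.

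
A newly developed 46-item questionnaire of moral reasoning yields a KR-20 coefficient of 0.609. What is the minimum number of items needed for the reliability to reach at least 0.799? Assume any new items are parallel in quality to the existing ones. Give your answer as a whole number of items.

Invert Spearman-Brown to solve for n:
n = r*(1 − r) / [ r (1 − r*) ]
n = 0.799(1 − 0.609) / [0.609(1 − 0.799)]
  = 0.312409 / 0.122409 = 2.5522
2.5522 × 46 = 117.40 → 118 items

118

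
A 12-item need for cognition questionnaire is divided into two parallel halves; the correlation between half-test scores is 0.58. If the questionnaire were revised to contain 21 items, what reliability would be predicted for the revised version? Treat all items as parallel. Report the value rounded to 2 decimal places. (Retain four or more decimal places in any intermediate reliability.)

0.83

Full-test reliability from the split-half r: r_full = 2(0.58)/(1 + 0.58) = 0.7342
Then adjust to 21 items: n = 21/12 = 1.7500
r_new = n·r_full / (1 + (n − 1)·r_full) = 1.2849 / 1.5507 ≈ 0.8286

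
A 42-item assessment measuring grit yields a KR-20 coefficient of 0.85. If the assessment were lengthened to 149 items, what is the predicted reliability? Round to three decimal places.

Length ratio n = 149/42 = 3.5476
r_new = (3.5476 × 0.85) / (1 + (3.5476 − 1) × 0.85)
r_new = 3.0155 / 3.1655 ≈ 0.9526

0.953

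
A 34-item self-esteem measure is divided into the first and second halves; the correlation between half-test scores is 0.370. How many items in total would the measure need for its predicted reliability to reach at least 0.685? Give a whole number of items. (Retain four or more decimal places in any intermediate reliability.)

63

r_full = 2(0.370)/(1 + 0.370) = 0.5401
Solve Spearman-Brown for n: n = 0.685(1 − 0.5401) / [0.5401(1 − 0.685)] = 1.8517
Required items = 1.8517 × 34 = 62.96, so 63 items.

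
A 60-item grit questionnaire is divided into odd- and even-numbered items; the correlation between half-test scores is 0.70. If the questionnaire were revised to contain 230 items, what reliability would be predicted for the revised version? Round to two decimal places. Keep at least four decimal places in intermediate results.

0.95

Spearman-Brown correction (n = 2): r_full = 2·0.70/(1 + 0.70) = 0.8235
Then adjust to 230 items: n = 230/60 = 3.8333
r_new = n·r_full / (1 + (n − 1)·r_full) = 3.1567 / 3.3332 ≈ 0.9470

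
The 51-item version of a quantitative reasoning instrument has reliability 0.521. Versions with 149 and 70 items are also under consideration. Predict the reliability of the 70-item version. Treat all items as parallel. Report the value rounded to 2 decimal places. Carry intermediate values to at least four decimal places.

0.60

The 149-item form is not needed; work directly from the 51-item form with n = 70/51 = 1.3725.
r_{70} = n·r / (1 + (n − 1)·r) = 0.7151 / 1.1941 ≈ 0.5989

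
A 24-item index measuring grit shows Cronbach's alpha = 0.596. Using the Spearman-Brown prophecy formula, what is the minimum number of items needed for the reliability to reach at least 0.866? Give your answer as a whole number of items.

106

Spearman-Brown solved for the length factor n:
n = r_target (1 − r_old) / [ r_old (1 − r_target) ]
n = 0.866 × (1 − 0.596) / [ 0.596 × (1 − 0.866) ]
  = 0.349864 / 0.079864 = 4.3807
4.3807 × 24 = 105.14 → 106 items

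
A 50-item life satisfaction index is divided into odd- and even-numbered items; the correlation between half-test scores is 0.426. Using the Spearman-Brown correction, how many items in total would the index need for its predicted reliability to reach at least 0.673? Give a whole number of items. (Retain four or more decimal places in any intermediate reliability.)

r_full = 2(0.426)/(1 + 0.426) = 0.5975
Solve Spearman-Brown for n: n = 0.673(1 − 0.5975) / [0.5975(1 − 0.673)] = 1.3864
Required items = 1.3864 × 50 = 69.32, so 70 items.

70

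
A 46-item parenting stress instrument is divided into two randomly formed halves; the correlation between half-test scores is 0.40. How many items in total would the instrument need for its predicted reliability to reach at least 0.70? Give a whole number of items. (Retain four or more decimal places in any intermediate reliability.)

Corrected full-test reliability: r_full = 2 × 0.40 / (1 + 0.40) ≈ 0.5714
Solve Spearman-Brown for n: n = 0.70(1 − 0.5714) / [0.5714(1 − 0.70)] = 1.7502
Items = 1.7502 × 46 ≈ 80.51 → 81

81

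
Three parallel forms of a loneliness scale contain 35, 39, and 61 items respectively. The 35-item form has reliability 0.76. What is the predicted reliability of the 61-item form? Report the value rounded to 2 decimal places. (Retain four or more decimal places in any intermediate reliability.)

0.85

The 39-item form is not needed; work directly from the 35-item form with n = 61/35 = 1.7429.
r_{61} = n·r / (1 + (n − 1)·r) = 1.3246 / 1.5646 ≈ 0.8466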